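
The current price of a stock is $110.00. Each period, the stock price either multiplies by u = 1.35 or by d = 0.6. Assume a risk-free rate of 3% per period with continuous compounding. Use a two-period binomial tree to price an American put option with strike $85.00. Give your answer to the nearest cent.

$7.86

Risk-neutral probability p = (e^0.03 − 0.6)/(1.35 − 0.6) = 0.4305/0.7500 = 0.5739
Terminal stock prices: S_uu = 200.5, S_ud = 89.1, S_dd = 39.6
Terminal payoffs (K − S): max(-115.5, 0) = 0, max(-4.1, 0) = 0, max(45.4, 0) = 45.4
Node u (S = 148.5): continuation = e^(−0.03)·[0.5739·0.0000 + 0.4261·0.0000] = 0.0000; exercise value = 0.0000 ≤ continuation, so V_u = 0.0000
Node d (S = 66): continuation = e^(−0.03)·[0.5739·0.0000 + 0.4261·45.4000] = 18.7715; exercise value = 19.0000 > continuation, so V_d = 19.0000 (exercise)
Node 0 (S = 110): continuation = e^(−0.03)·[0.5739·0.0000 + 0.4261·19.0000] = 7.8559; exercise value = 0.0000 ≤ continuation, so V_0 = 7.8559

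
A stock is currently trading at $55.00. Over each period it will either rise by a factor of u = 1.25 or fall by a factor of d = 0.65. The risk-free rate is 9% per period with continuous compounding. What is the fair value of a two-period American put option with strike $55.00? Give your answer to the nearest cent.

Risk-neutral probability p = (e^0.09 − 0.65)/(1.25 − 0.65) = 0.4442/0.6000 = 0.7403
Terminal stock prices: S_uu = 85.94, S_ud = 44.69, S_dd = 23.24
Terminal payoffs (K − S): max(-30.94, 0) = 0, max(10.31, 0) = 10.31, max(31.76, 0) = 31.76
Node u (S = 68.75): continuation = e^(−0.09)·[0.7403·0.0000 + 0.2597·10.3125] = 2.4477; exercise value = 0.0000 ≤ continuation, so V_u = 2.4477
Node d (S = 35.75): continuation = e^(−0.09)·[0.7403·10.3125 + 0.2597·31.7625] = 14.5162; exercise value = 19.2500 > continuation, so V_d = 19.2500 (exercise)
Node 0 (S = 55): continuation = e^(−0.09)·[0.7403·2.4477 + 0.2597·19.2500] = 6.2252; exercise value = 0.0000 ≤ continuation, so V_0 = 6.2252

$6.23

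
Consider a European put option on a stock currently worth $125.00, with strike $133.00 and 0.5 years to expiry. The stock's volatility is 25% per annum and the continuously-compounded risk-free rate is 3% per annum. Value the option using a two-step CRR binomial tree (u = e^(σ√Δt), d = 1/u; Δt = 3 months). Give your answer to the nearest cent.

$12.76

CRR parameters: u = e^(σ√Δt) = e^(0.25·√0.25) = 1.1331, d = 1/u = 0.8825
Per-period rate: rΔt = 0.03·0.25 = 0.0075, so R = e^0.0075 = 1.0075
Risk-neutral probability p = (e^0.0075 − 0.8825)/(1.1331 − 0.8825) = 0.1250/0.2507 = 0.4988
Terminal stock prices: S_uu = 160.5, S_ud = 125, S_dd = 97.35
Terminal payoffs (K − S): max(-27.5, 0) = 0, max(8, 0) = 8, max(35.65, 0) = 35.65
Node u (S = 141.6): V_u = e^(−0.0075)·[0.4988·0.0000 + 0.5012·8.0000] = 3.9794
Node d (S = 110.3): V_d = e^(−0.0075)·[0.4988·8.0000 + 0.5012·35.6499] = 21.6941
Node 0 (S = 125): V_0 = e^(−0.0075)·[0.4988·3.9794 + 0.5012·21.6941] = 12.7615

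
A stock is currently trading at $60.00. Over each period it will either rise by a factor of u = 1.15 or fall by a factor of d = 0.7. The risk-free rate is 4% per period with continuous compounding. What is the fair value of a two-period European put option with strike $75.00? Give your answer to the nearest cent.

Risk-neutral probability p = (e^0.04 − 0.7)/(1.15 − 0.7) = 0.3408/0.4500 = 0.7574
Terminal stock prices: S_uu = 79.35, S_ud = 48.3, S_dd = 29.4
Terminal payoffs (K − S): max(-4.35, 0) = 0, max(26.7, 0) = 26.7, max(45.6, 0) = 45.6
Node u (S = 69): V_u = e^(−0.04)·[0.7574·0.0000 + 0.2426·26.7000] = 6.2245
Node d (S = 42): V_d = e^(−0.04)·[0.7574·26.7000 + 0.2426·45.6000] = 30.0592
Node 0 (S = 60): V_0 = e^(−0.04)·[0.7574·6.2245 + 0.2426·30.0592] = 11.5370

$11.54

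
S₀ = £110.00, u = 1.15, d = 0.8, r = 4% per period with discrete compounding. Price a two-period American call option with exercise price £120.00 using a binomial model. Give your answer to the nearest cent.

£11.07

Risk-neutral probability p = (1 + 0.04 − 0.8)/(1.15 − 0.8) = 0.2400/0.3500 = 0.6857
Terminal stock prices: S_uu = 145.5, S_ud = 101.2, S_dd = 70.4
Terminal payoffs (S − K): max(25.47, 0) = 25.47, max(-18.8, 0) = 0, max(-49.6, 0) = 0
Node u (S = 126.5): continuation = 1/1.04·[0.6857·25.4750 + 0.3143·0.0000] = 16.7967; exercise value = 6.5000 ≤ continuation, so V_u = 16.7967
Node d (S = 88): continuation = 1/1.04·[0.6857·0.0000 + 0.3143·0.0000] = 0.0000; exercise value = 0.0000 ≤ continuation, so V_d = 0.0000
Node 0 (S = 110): continuation = 1/1.04·[0.6857·16.7967 + 0.3143·0.0000] = 11.0747; exercise value = 0.0000 ≤ continuation, so V_0 = 11.0747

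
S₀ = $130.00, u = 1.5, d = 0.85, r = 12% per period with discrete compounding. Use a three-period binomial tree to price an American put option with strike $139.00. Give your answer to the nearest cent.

Risk-neutral probability p = (1 + 0.12 − 0.85)/(1.5 − 0.85) = 0.2700/0.6500 = 0.4154
Terminal stock prices: S_uuu = 438.8, S_uud = 248.6, S_udd = 140.9, S_ddd = 79.84
Terminal payoffs (K − S): max(-299.8, 0) = 0, max(-109.6, 0) = 0, max(-1.887, 0) = 0, max(59.16, 0) = 59.16
Node uu (S = 292.5): continuation = 1/1.12·[0.4154·0.0000 + 0.5846·0.0000] = 0.0000; exercise value = 0.0000 ≤ continuation, so V_uu = 0.0000
Node ud (S = 165.8): continuation = 1/1.12·[0.4154·0.0000 + 0.5846·0.0000] = 0.0000; exercise value = 0.0000 ≤ continuation, so V_ud = 0.0000
Node dd (S = 93.92): continuation = 1/1.12·[0.4154·0.0000 + 0.5846·59.1638] = 30.8822; exercise value = 45.0750 > continuation, so V_dd = 45.0750 (exercise)
Node u (S = 195): continuation = 1/1.12·[0.4154·0.0000 + 0.5846·0.0000] = 0.0000; exercise value = 0.0000 ≤ continuation, so V_u = 0.0000
Node d (S = 110.5): continuation = 1/1.12·[0.4154·0.0000 + 0.5846·45.0750] = 23.5282; exercise value = 28.5000 > continuation, so V_d = 28.5000 (exercise)
Node 0 (S = 130): continuation = 1/1.12·[0.4154·0.0000 + 0.5846·28.5000] = 14.8764; exercise value = 9.0000 ≤ continuation, so V_0 = 14.8764

$14.88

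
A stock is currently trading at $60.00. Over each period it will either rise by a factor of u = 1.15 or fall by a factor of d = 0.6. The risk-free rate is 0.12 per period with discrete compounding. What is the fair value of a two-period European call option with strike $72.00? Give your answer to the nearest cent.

Risk-neutral probability p = (1 + 0.12 − 0.6)/(1.15 − 0.6) = 0.5200/0.5500 = 0.9455
Terminal stock prices: S_uu = 79.35, S_ud = 41.4, S_dd = 21.6
Terminal payoffs (S − K): max(7.35, 0) = 7.35, max(-30.6, 0) = 0, max(-50.4, 0) = 0
Node u (S = 69): V_u = 1/1.12·[0.9455·7.3500 + 0.0545·0.0000] = 6.2045
Node d (S = 36): V_d = 1/1.12·[0.9455·0.0000 + 0.0545·0.0000] = 0.0000
Node 0 (S = 60): V_0 = 1/1.12·[0.9455·6.2045 + 0.0545·0.0000] = 5.2376

$5.24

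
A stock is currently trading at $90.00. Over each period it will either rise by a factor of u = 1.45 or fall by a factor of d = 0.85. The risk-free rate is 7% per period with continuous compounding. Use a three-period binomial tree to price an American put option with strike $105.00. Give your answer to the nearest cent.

Risk-neutral probability p = (e^0.07 − 0.85)/(1.45 − 0.85) = 0.2225/0.6000 = 0.3708
Terminal stock prices: S_uuu = 274.4, S_uud = 160.8, S_udd = 94.29, S_ddd = 55.27
Terminal payoffs (K − S): max(-169.4, 0) = 0, max(-55.84, 0) = 0, max(10.71, 0) = 10.71, max(49.73, 0) = 49.73
Node uu (S = 189.2): continuation = e^(−0.07)·[0.3708·0.0000 + 0.6292·0.0000] = 0.0000; exercise value = 0.0000 ≤ continuation, so V_uu = 0.0000
Node ud (S = 110.9): continuation = e^(−0.07)·[0.3708·0.0000 + 0.6292·10.7138] = 6.2849; exercise value = 0.0000 ≤ continuation, so V_ud = 6.2849
Node dd (S = 65.02): continuation = e^(−0.07)·[0.3708·10.7138 + 0.6292·49.7288] = 32.8764; exercise value = 39.9750 > continuation, so V_dd = 39.9750 (exercise)
Node u (S = 130.5): continuation = e^(−0.07)·[0.3708·0.0000 + 0.6292·6.2849] = 3.6868; exercise value = 0.0000 ≤ continuation, so V_u = 3.6868
Node d (S = 76.5): continuation = e^(−0.07)·[0.3708·6.2849 + 0.6292·39.9750] = 25.6232; exercise value = 28.5000 > continuation, so V_d = 28.5000 (exercise)
Node 0 (S = 90): continuation = e^(−0.07)·[0.3708·3.6868 + 0.6292·28.5000] = 17.9934; exercise value = 15.0000 ≤ continuation, so V_0 = 17.9934

$17.99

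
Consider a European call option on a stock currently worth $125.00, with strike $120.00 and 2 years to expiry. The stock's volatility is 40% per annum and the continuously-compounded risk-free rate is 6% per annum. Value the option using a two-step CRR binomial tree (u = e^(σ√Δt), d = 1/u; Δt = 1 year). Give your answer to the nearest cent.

$34.08

CRR parameters: u = e^(σ√Δt) = e^(0.4·√1) = 1.4918, d = 1/u = 0.6703
Per-period rate: rΔt = 0.06·1 = 0.06, so R = e^0.06 = 1.0618
Risk-neutral probability p = (e^0.06 − 0.6703)/(1.4918 − 0.6703) = 0.3915/0.8215 = 0.4766
Terminal stock prices: S_uu = 278.2, S_ud = 125, S_dd = 56.17
Terminal payoffs (S − K): max(158.2, 0) = 158.2, max(5, 0) = 5, max(-63.83, 0) = 0
Node u (S = 186.5): V_u = e^(−0.06)·[0.4766·158.1926 + 0.5234·5.0000] = 73.4663
Node d (S = 83.79): V_d = e^(−0.06)·[0.4766·5.0000 + 0.5234·0.0000] = 2.2442
Node 0 (S = 125): V_0 = e^(−0.06)·[0.4766·73.4663 + 0.5234·2.2442] = 34.0802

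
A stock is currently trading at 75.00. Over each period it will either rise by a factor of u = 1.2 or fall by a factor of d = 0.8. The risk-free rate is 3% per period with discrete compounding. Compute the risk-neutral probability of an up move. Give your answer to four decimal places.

Risk-neutral probability p = (1 + 0.03 − 0.8)/(1.2 − 0.8) = 0.2300/0.4000 = 0.5750

p = 0.5750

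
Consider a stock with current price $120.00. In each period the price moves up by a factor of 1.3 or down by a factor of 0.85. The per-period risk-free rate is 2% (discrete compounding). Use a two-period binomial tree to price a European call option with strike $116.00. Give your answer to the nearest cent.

Risk-neutral probability p = (1 + 0.02 − 0.85)/(1.3 − 0.85) = 0.1700/0.4500 = 0.3778
Terminal stock prices: S_uu = 202.8, S_ud = 132.6, S_dd = 86.7
Terminal payoffs (S − K): max(86.8, 0) = 86.8, max(16.6, 0) = 16.6, max(-29.3, 0) = 0
Node u (S = 156): V_u = 1/1.02·[0.3778·86.8000 + 0.6222·16.6000] = 42.2745
Node d (S = 102): V_d = 1/1.02·[0.3778·16.6000 + 0.6222·0.0000] = 6.1481
Node 0 (S = 120): V_0 = 1/1.02·[0.3778·42.2745 + 0.6222·6.1481] = 19.4077

$19.41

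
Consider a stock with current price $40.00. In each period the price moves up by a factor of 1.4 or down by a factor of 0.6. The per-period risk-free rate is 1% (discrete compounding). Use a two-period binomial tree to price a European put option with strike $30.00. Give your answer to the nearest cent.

$3.63

Risk-neutral probability p = (1 + 0.01 − 0.6)/(1.4 − 0.6) = 0.4100/0.8000 = 0.5125
Terminal stock prices: S_uu = 78.4, S_ud = 33.6, S_dd = 14.4
Terminal payoffs (K − S): max(-48.4, 0) = 0, max(-3.6, 0) = 0, max(15.6, 0) = 15.6
Node u (S = 56): V_u = 1/1.01·[0.5125·0.0000 + 0.4875·0.0000] = 0.0000
Node d (S = 24): V_d = 1/1.01·[0.5125·0.0000 + 0.4875·15.6000] = 7.5297
Node 0 (S = 40): V_0 = 1/1.01·[0.5125·0.0000 + 0.4875·7.5297] = 3.6344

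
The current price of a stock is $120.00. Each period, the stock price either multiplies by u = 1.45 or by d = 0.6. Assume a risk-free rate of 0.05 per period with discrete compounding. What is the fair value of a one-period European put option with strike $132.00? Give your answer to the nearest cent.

$26.89

Risk-neutral probability p = (1 + 0.05 − 0.6)/(1.45 − 0.6) = 0.4500/0.8500 = 0.5294
Terminal stock prices: S_u = 174, S_d = 72
Terminal payoffs (K − S): max(-42, 0) = 0, max(60, 0) = 60
Node 0 (S = 120): V_0 = 1/1.05·[0.5294·0.0000 + 0.4706·60.0000] = 26.8908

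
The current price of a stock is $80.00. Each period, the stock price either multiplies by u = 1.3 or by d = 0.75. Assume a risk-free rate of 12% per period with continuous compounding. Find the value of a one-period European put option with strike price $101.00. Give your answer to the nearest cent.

$11.41

Risk-neutral probability p = (e^0.12 − 0.75)/(1.3 − 0.75) = 0.3775/0.5500 = 0.6864
Terminal stock prices: S_u = 104, S_d = 60
Terminal payoffs (K − S): max(-3, 0) = 0, max(41, 0) = 41
Node 0 (S = 80): V_0 = e^(−0.12)·[0.6864·0.0000 + 0.3136·41.0000] = 11.4052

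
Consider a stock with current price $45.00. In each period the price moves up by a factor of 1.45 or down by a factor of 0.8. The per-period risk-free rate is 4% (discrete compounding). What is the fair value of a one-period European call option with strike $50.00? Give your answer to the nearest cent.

Risk-neutral probability p = (1 + 0.04 − 0.8)/(1.45 − 0.8) = 0.2400/0.6500 = 0.3692
Terminal stock prices: S_u = 65.25, S_d = 36
Terminal payoffs (S − K): max(15.25, 0) = 15.25, max(-14, 0) = 0
Node 0 (S = 45): V_0 = 1/1.04·[0.3692·15.2500 + 0.6308·0.0000] = 5.4142

$5.41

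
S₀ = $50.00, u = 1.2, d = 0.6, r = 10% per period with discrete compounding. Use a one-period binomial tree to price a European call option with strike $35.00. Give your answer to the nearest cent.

Risk-neutral probability p = (1 + 0.1 − 0.6)/(1.2 − 0.6) = 0.5000/0.6000 = 0.8333
Terminal stock prices: S_u = 60, S_d = 30
Terminal payoffs (S − K): max(25, 0) = 25, max(-5, 0) = 0
Node 0 (S = 50): V_0 = 1/1.1·[0.8333·25.0000 + 0.1667·0.0000] = 18.9394

$18.94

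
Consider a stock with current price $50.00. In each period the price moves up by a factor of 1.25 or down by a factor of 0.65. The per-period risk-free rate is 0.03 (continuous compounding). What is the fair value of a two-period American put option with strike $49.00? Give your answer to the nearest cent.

$7.69

Risk-neutral probability p = (e^0.03 − 0.65)/(1.25 − 0.65) = 0.3805/0.6000 = 0.6341
Terminal stock prices: S_uu = 78.12, S_ud = 40.62, S_dd = 21.13
Terminal payoffs (K − S): max(-29.12, 0) = 0, max(8.375, 0) = 8.375, max(27.87, 0) = 27.87
Node u (S = 62.5): continuation = e^(−0.03)·[0.6341·0.0000 + 0.3659·8.3750] = 2.9739; exercise value = 0.0000 ≤ continuation, so V_u = 2.9739
Node d (S = 32.5): continuation = e^(−0.03)·[0.6341·8.3750 + 0.3659·27.8750] = 15.0518; exercise value = 16.5000 > continuation, so V_d = 16.5000 (exercise)
Node 0 (S = 50): continuation = e^(−0.03)·[0.6341·2.9739 + 0.3659·16.5000] = 7.6891; exercise value = 0.0000 ≤ continuation, so V_0 = 7.6891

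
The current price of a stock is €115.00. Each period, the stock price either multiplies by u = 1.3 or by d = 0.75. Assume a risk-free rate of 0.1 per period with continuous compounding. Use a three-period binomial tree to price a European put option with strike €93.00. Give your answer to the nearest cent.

€3.07

Risk-neutral probability p = (e^0.1 − 0.75)/(1.3 − 0.75) = 0.3552/0.5500 = 0.6458
Terminal stock prices: S_uuu = 252.7, S_uud = 145.8, S_udd = 84.09, S_ddd = 48.52
Terminal payoffs (K − S): max(-159.7, 0) = 0, max(-52.76, 0) = 0, max(8.906, 0) = 8.906, max(44.48, 0) = 44.48
Node uu (S = 194.4): V_uu = e^(−0.1)·[0.6458·0.0000 + 0.3542·0.0000] = 0.0000
Node ud (S = 112.1): V_ud = e^(−0.1)·[0.6458·0.0000 + 0.3542·8.9062] = 2.8547
Node dd (S = 64.69): V_dd = e^(−0.1)·[0.6458·8.9062 + 0.3542·44.4844] = 19.4624
Node u (S = 149.5): V_u = e^(−0.1)·[0.6458·0.0000 + 0.3542·2.8547] = 0.9150
Node d (S = 86.25): V_d = e^(−0.1)·[0.6458·2.8547 + 0.3542·19.4624] = 7.9062
Node 0 (S = 115): V_0 = e^(−0.1)·[0.6458·0.9150 + 0.3542·7.9062] = 3.0688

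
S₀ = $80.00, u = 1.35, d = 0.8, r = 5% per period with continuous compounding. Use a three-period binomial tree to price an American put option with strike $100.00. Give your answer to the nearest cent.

$22.18

Risk-neutral probability p = (e^0.05 − 0.8)/(1.35 − 0.8) = 0.2513/0.5500 = 0.4569
Terminal stock prices: S_uuu = 196.8, S_uud = 116.6, S_udd = 69.12, S_ddd = 40.96
Terminal payoffs (K − S): max(-96.83, 0) = 0, max(-16.64, 0) = 0, max(30.88, 0) = 30.88, max(59.04, 0) = 59.04
Node uu (S = 145.8): continuation = e^(−0.05)·[0.4569·0.0000 + 0.5431·0.0000] = 0.0000; exercise value = 0.0000 ≤ continuation, so V_uu = 0.0000
Node ud (S = 86.4): continuation = e^(−0.05)·[0.4569·0.0000 + 0.5431·30.8800] = 15.9543; exercise value = 13.6000 ≤ continuation, so V_ud = 15.9543
Node dd (S = 51.2): continuation = e^(−0.05)·[0.4569·30.8800 + 0.5431·59.0400] = 43.9229; exercise value = 48.8000 > continuation, so V_dd = 48.8000 (exercise)
Node u (S = 108): continuation = e^(−0.05)·[0.4569·0.0000 + 0.5431·15.9543] = 8.2428; exercise value = 0.0000 ≤ continuation, so V_u = 8.2428
Node d (S = 64): continuation = e^(−0.05)·[0.4569·15.9543 + 0.5431·48.8000] = 32.1461; exercise value = 36.0000 > continuation, so V_d = 36.0000 (exercise)
Node 0 (S = 80): continuation = e^(−0.05)·[0.4569·8.2428 + 0.5431·36.0000] = 22.1817; exercise value = 20.0000 ≤ continuation, so V_0 = 22.1817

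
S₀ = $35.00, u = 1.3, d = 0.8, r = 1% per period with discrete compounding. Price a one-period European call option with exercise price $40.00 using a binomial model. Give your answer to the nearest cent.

Risk-neutral probability p = (1 + 0.01 − 0.8)/(1.3 − 0.8) = 0.2100/0.5000 = 0.4200
Terminal stock prices: S_u = 45.5, S_d = 28
Terminal payoffs (S − K): max(5.5, 0) = 5.5, max(-12, 0) = 0
Node 0 (S = 35): V_0 = 1/1.01·[0.4200·5.5000 + 0.5800·0.0000] = 2.2871

$2.29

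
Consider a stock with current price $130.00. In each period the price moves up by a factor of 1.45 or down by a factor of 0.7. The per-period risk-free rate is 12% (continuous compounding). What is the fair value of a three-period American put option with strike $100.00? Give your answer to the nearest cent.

$6.40

Risk-neutral probability p = (e^0.12 − 0.7)/(1.45 − 0.7) = 0.4275/0.7500 = 0.5700
Terminal stock prices: S_uuu = 396.3, S_uud = 191.3, S_udd = 92.36, S_ddd = 44.59
Terminal payoffs (K − S): max(-296.3, 0) = 0, max(-91.33, 0) = 0, max(7.635, 0) = 7.635, max(55.41, 0) = 55.41
Node uu (S = 273.3): continuation = e^(−0.12)·[0.5700·0.0000 + 0.4300·0.0000] = 0.0000; exercise value = 0.0000 ≤ continuation, so V_uu = 0.0000
Node ud (S = 131.9): continuation = e^(−0.12)·[0.5700·0.0000 + 0.4300·7.6350] = 2.9118; exercise value = 0.0000 ≤ continuation, so V_ud = 2.9118
Node dd (S = 63.7): continuation = e^(−0.12)·[0.5700·7.6350 + 0.4300·55.4100] = 24.9920; exercise value = 36.3000 > continuation, so V_dd = 36.3000 (exercise)
Node u (S = 188.5): continuation = e^(−0.12)·[0.5700·0.0000 + 0.4300·2.9118] = 1.1105; exercise value = 0.0000 ≤ continuation, so V_u = 1.1105
Node d (S = 91): continuation = e^(−0.12)·[0.5700·2.9118 + 0.4300·36.3000] = 15.3161; exercise value = 9.0000 ≤ continuation, so V_d = 15.3161
Node 0 (S = 130): continuation = e^(−0.12)·[0.5700·1.1105 + 0.4300·15.3161] = 6.4027; exercise value = 0.0000 ≤ continuation, so V_0 = 6.4027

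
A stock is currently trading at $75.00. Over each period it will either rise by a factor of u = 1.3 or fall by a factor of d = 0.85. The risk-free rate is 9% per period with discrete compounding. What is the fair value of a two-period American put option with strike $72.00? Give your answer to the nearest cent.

$3.53

Risk-neutral probability p = (1 + 0.09 − 0.85)/(1.3 − 0.85) = 0.2400/0.4500 = 0.5333
Terminal stock prices: S_uu = 126.8, S_ud = 82.88, S_dd = 54.19
Terminal payoffs (K − S): max(-54.75, 0) = 0, max(-10.88, 0) = 0, max(17.81, 0) = 17.81
Node u (S = 97.5): continuation = 1/1.09·[0.5333·0.0000 + 0.4667·0.0000] = 0.0000; exercise value = 0.0000 ≤ continuation, so V_u = 0.0000
Node d (S = 63.75): continuation = 1/1.09·[0.5333·0.0000 + 0.4667·17.8125] = 7.6261; exercise value = 8.2500 > continuation, so V_d = 8.2500 (exercise)
Node 0 (S = 75): continuation = 1/1.09·[0.5333·0.0000 + 0.4667·8.2500] = 3.5321; exercise value = 0.0000 ≤ continuation, so V_0 = 3.5321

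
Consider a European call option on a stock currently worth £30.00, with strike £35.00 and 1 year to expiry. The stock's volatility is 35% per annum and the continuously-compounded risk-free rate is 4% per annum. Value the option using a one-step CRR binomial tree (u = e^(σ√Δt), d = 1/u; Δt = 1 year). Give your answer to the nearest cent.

£3.42

CRR parameters: u = e^(σ√Δt) = e^(0.35·√1) = 1.4191, d = 1/u = 0.7047
Per-period rate: rΔt = 0.04·1 = 0.04, so R = e^0.04 = 1.0408
Risk-neutral probability p = (e^0.04 − 0.7047)/(1.4191 − 0.7047) = 0.3361/0.7144 = 0.4705
Terminal stock prices: S_u = 42.57, S_d = 21.14
Terminal payoffs (S − K): max(7.572, 0) = 7.572, max(-13.86, 0) = 0
Node 0 (S = 30): V_0 = e^(−0.04)·[0.4705·7.5720 + 0.5295·0.0000] = 3.4230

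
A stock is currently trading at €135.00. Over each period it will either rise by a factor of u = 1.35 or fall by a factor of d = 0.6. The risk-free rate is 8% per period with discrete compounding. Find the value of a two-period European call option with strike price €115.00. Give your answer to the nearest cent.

€46.02

Risk-neutral probability p = (1 + 0.08 − 0.6)/(1.35 − 0.6) = 0.4800/0.7500 = 0.6400
Terminal stock prices: S_uu = 246, S_ud = 109.3, S_dd = 48.6
Terminal payoffs (S − K): max(131, 0) = 131, max(-5.65, 0) = 0, max(-66.4, 0) = 0
Node u (S = 182.2): V_u = 1/1.08·[0.6400·131.0375 + 0.3600·0.0000] = 77.6519
Node d (S = 81): V_d = 1/1.08·[0.6400·0.0000 + 0.3600·0.0000] = 0.0000
Node 0 (S = 135): V_0 = 1/1.08·[0.6400·77.6519 + 0.3600·0.0000] = 46.0159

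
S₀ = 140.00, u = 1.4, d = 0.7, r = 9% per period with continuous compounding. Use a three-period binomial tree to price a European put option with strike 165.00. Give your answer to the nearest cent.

Risk-neutral probability p = (e^0.09 − 0.7)/(1.4 − 0.7) = 0.3942/0.7000 = 0.5631
Terminal stock prices: S_uuu = 384.2, S_uud = 192.1, S_udd = 96.04, S_ddd = 48.02
Terminal payoffs (K − S): max(-219.2, 0) = 0, max(-27.08, 0) = 0, max(68.96, 0) = 68.96, max(117, 0) = 117
Node uu (S = 274.4): V_uu = e^(−0.09)·[0.5631·0.0000 + 0.4369·0.0000] = 0.0000
Node ud (S = 137.2): V_ud = e^(−0.09)·[0.5631·0.0000 + 0.4369·68.9600] = 27.5351
Node dd (S = 68.6): V_dd = e^(−0.09)·[0.5631·68.9600 + 0.4369·116.9800] = 82.1986
Node u (S = 196): V_u = e^(−0.09)·[0.5631·0.0000 + 0.4369·27.5351] = 10.9945
Node d (S = 98): V_d = e^(−0.09)·[0.5631·27.5351 + 0.4369·82.1986] = 46.9918
Node 0 (S = 140): V_0 = e^(−0.09)·[0.5631·10.9945 + 0.4369·46.9918] = 24.4216

24.42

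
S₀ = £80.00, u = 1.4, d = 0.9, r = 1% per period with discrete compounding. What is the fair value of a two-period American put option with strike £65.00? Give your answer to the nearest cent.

Risk-neutral probability p = (1 + 0.01 − 0.9)/(1.4 − 0.9) = 0.1100/0.5000 = 0.2200
Terminal stock prices: S_uu = 156.8, S_ud = 100.8, S_dd = 64.8
Terminal payoffs (K − S): max(-91.8, 0) = 0, max(-35.8, 0) = 0, max(0.2, 0) = 0.2
Node u (S = 112): continuation = 1/1.01·[0.2200·0.0000 + 0.7800·0.0000] = 0.0000; exercise value = 0.0000 ≤ continuation, so V_u = 0.0000
Node d (S = 72): continuation = 1/1.01·[0.2200·0.0000 + 0.7800·0.2000] = 0.1545; exercise value = 0.0000 ≤ continuation, so V_d = 0.1545
Node 0 (S = 80): continuation = 1/1.01·[0.2200·0.0000 + 0.7800·0.1545] = 0.1193; exercise value = 0.0000 ≤ continuation, so V_0 = 0.1193

£0.12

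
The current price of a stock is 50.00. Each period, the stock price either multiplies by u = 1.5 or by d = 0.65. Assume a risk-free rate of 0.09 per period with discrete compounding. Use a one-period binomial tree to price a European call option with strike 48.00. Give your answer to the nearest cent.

Risk-neutral probability p = (1 + 0.09 − 0.65)/(1.5 − 0.65) = 0.4400/0.8500 = 0.5176
Terminal stock prices: S_u = 75, S_d = 32.5
Terminal payoffs (S − K): max(27, 0) = 27, max(-15.5, 0) = 0
Node 0 (S = 50): V_0 = 1/1.09·[0.5176·27.0000 + 0.4824·0.0000] = 12.8225

12.82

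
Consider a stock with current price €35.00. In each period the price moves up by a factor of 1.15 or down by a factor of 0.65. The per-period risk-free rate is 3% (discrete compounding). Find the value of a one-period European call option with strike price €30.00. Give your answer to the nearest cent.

Risk-neutral probability p = (1 + 0.03 − 0.65)/(1.15 − 0.65) = 0.3800/0.5000 = 0.7600
Terminal stock prices: S_u = 40.25, S_d = 22.75
Terminal payoffs (S − K): max(10.25, 0) = 10.25, max(-7.25, 0) = 0
Node 0 (S = 35): V_0 = 1/1.03·[0.7600·10.2500 + 0.2400·0.0000] = 7.5631

€7.56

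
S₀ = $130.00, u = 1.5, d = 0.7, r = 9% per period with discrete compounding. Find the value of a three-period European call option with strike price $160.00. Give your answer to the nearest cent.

Risk-neutral probability p = (1 + 0.09 − 0.7)/(1.5 − 0.7) = 0.3900/0.8000 = 0.4875
Terminal stock prices: S_uuu = 438.8, S_uud = 204.8, S_udd = 95.55, S_ddd = 44.59
Terminal payoffs (S − K): max(278.8, 0) = 278.8, max(44.75, 0) = 44.75, max(-64.45, 0) = 0, max(-115.4, 0) = 0
Node uu (S = 292.5): V_uu = 1/1.09·[0.4875·278.7500 + 0.5125·44.7500] = 145.7110
Node ud (S = 136.5): V_ud = 1/1.09·[0.4875·44.7500 + 0.5125·0.0000] = 20.0143
Node dd (S = 63.7): V_dd = 1/1.09·[0.4875·0.0000 + 0.5125·0.0000] = 0.0000
Node u (S = 195): V_u = 1/1.09·[0.4875·145.7110 + 0.5125·20.0143] = 74.5793
Node d (S = 91): V_d = 1/1.09·[0.4875·20.0143 + 0.5125·0.0000] = 8.9514
Node 0 (S = 130): V_0 = 1/1.09·[0.4875·74.5793 + 0.5125·8.9514] = 37.5642

$37.56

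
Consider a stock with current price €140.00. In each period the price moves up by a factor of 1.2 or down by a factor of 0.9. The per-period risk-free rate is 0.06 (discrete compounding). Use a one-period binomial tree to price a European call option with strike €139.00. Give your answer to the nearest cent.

€14.59

Risk-neutral probability p = (1 + 0.06 − 0.9)/(1.2 − 0.9) = 0.1600/0.3000 = 0.5333
Terminal stock prices: S_u = 168, S_d = 126
Terminal payoffs (S − K): max(29, 0) = 29, max(-13, 0) = 0
Node 0 (S = 140): V_0 = 1/1.06·[0.5333·29.0000 + 0.4667·0.0000] = 14.5912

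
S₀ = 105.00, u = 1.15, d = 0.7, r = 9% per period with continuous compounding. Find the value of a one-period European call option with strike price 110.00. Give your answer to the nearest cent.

Risk-neutral probability p = (e^0.09 − 0.7)/(1.15 − 0.7) = 0.3942/0.4500 = 0.8759
Terminal stock prices: S_u = 120.7, S_d = 73.5
Terminal payoffs (S − K): max(10.75, 0) = 10.75, max(-36.5, 0) = 0
Node 0 (S = 105): V_0 = e^(−0.09)·[0.8759·10.7500 + 0.1241·0.0000] = 8.6059

8.61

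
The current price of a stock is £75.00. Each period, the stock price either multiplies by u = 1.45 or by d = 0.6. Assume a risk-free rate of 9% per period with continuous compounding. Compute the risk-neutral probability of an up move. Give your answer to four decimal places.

p = 0.5814

Risk-neutral probability p = (e^0.09 − 0.6)/(1.45 − 0.6) = 0.4942/0.8500 = 0.5814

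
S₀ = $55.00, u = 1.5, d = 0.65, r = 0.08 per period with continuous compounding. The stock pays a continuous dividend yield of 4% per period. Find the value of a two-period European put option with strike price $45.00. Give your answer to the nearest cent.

Per-period risk-free factor R = e^0.08 = 1.0833; dividend-adjusted growth = e^(0.08−0.04) = 1.0408.
Risk-neutral probability p = (1.0408 − 0.65)/(1.5 − 0.65) = 0.3908/0.8500 = 0.4598
Terminal stock prices: S_uu = 123.8, S_ud = 53.62, S_dd = 23.24
Terminal payoffs (K − S): max(-78.75, 0) = 0, max(-8.625, 0) = 0, max(21.76, 0) = 21.76
Node u (S = 82.5): V_u = e^(−0.08)·[0.4598·0.0000 + 0.5402·0.0000] = 0.0000
Node d (S = 35.75): V_d = e^(−0.08)·[0.4598·0.0000 + 0.5402·21.7625] = 10.8527
Node 0 (S = 55): V_0 = e^(−0.08)·[0.4598·0.0000 + 0.5402·10.8527] = 5.4121

$5.41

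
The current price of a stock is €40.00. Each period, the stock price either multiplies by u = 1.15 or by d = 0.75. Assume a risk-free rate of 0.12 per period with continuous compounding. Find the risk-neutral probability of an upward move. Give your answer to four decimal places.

p = 0.9437

Risk-neutral probability p = (e^0.12 − 0.75)/(1.15 − 0.75) = 0.3775/0.4000 = 0.9437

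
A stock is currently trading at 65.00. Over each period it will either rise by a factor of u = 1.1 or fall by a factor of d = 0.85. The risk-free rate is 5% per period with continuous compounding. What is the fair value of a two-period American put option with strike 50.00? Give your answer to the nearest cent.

0.10

Risk-neutral probability p = (e^0.05 − 0.85)/(1.1 − 0.85) = 0.2013/0.2500 = 0.8051
Terminal stock prices: S_uu = 78.65, S_ud = 60.77, S_dd = 46.96
Terminal payoffs (K − S): max(-28.65, 0) = 0, max(-10.77, 0) = 0, max(3.038, 0) = 3.038
Node u (S = 71.5): continuation = e^(−0.05)·[0.8051·0.0000 + 0.1949·0.0000] = 0.0000; exercise value = 0.0000 ≤ continuation, so V_u = 0.0000
Node d (S = 55.25): continuation = e^(−0.05)·[0.8051·0.0000 + 0.1949·3.0375] = 0.5632; exercise value = 0.0000 ≤ continuation, so V_d = 0.5632
Node 0 (S = 65): continuation = e^(−0.05)·[0.8051·0.0000 + 0.1949·0.5632] = 0.1044; exercise value = 0.0000 ≤ continuation, so V_0 = 0.1044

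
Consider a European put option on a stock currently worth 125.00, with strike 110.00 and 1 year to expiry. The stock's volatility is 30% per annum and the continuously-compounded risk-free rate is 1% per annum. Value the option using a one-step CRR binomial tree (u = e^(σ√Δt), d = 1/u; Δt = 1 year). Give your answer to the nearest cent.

9.61

CRR parameters: u = e^(σ√Δt) = e^(0.3·√1) = 1.3499, d = 1/u = 0.7408
Per-period rate: rΔt = 0.01·1 = 0.01, so R = e^0.01 = 1.0101
Risk-neutral probability p = (e^0.01 − 0.7408)/(1.3499 − 0.7408) = 0.2692/0.6090 = 0.4421
Terminal stock prices: S_u = 168.7, S_d = 92.6
Terminal payoffs (K − S): max(-58.73, 0) = 0, max(17.4, 0) = 17.4
Node 0 (S = 125): V_0 = e^(−0.01)·[0.4421·0.0000 + 0.5579·17.3977] = 9.6103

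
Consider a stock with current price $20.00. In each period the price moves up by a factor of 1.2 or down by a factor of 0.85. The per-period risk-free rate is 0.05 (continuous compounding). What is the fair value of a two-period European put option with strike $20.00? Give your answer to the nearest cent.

$0.91

Risk-neutral probability p = (e^0.05 − 0.85)/(1.2 − 0.85) = 0.2013/0.3500 = 0.5751
Terminal stock prices: S_uu = 28.8, S_ud = 20.4, S_dd = 14.45
Terminal payoffs (K − S): max(-8.8, 0) = 0, max(-0.4, 0) = 0, max(5.55, 0) = 5.55
Node u (S = 24): V_u = e^(−0.05)·[0.5751·0.0000 + 0.4249·0.0000] = 0.0000
Node d (S = 17): V_d = e^(−0.05)·[0.5751·0.0000 + 0.4249·5.5500] = 2.2434
Node 0 (S = 20): V_0 = e^(−0.05)·[0.5751·0.0000 + 0.4249·2.2434] = 0.9068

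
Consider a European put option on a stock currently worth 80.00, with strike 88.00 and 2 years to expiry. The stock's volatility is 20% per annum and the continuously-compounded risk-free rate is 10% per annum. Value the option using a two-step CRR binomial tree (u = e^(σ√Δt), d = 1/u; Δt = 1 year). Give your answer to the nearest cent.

CRR parameters: u = e^(σ√Δt) = e^(0.2·√1) = 1.2214, d = 1/u = 0.8187
Per-period rate: rΔt = 0.1·1 = 0.1, so R = e^0.1 = 1.1052
Risk-neutral probability p = (e^0.1 − 0.8187)/(1.2214 − 0.8187) = 0.2864/0.4027 = 0.7113
Terminal stock prices: S_uu = 119.3, S_ud = 80, S_dd = 53.63
Terminal payoffs (K − S): max(-31.35, 0) = 0, max(8, 0) = 8, max(34.37, 0) = 34.37
Node u (S = 97.71): V_u = e^(−0.1)·[0.7113·0.0000 + 0.2887·8.0000] = 2.0895
Node d (S = 65.5): V_d = e^(−0.1)·[0.7113·8.0000 + 0.2887·34.3744] = 14.1272
Node 0 (S = 80): V_0 = e^(−0.1)·[0.7113·2.0895 + 0.2887·14.1272] = 5.0347

5.03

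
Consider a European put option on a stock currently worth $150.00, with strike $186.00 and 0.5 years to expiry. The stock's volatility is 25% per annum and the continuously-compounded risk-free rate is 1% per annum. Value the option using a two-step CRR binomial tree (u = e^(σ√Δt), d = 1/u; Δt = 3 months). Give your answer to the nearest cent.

CRR parameters: u = e^(σ√Δt) = e^(0.25·√0.25) = 1.1331, d = 1/u = 0.8825
Per-period rate: rΔt = 0.01·0.25 = 0.0025, so R = e^0.0025 = 1.0025
Risk-neutral probability p = (e^0.0025 − 0.8825)/(1.1331 − 0.8825) = 0.1200/0.2507 = 0.4788
Terminal stock prices: S_uu = 192.6, S_ud = 150, S_dd = 116.8
Terminal payoffs (K − S): max(-6.604, 0) = 0, max(36, 0) = 36, max(69.18, 0) = 69.18
Node u (S = 170): V_u = e^(−0.0025)·[0.4788·0.0000 + 0.5212·36.0000] = 18.7172
Node d (S = 132.4): V_d = e^(−0.0025)·[0.4788·36.0000 + 0.5212·69.1799] = 53.1610
Node 0 (S = 150): V_0 = e^(−0.0025)·[0.4788·18.7172 + 0.5212·53.1610] = 36.5785

$36.58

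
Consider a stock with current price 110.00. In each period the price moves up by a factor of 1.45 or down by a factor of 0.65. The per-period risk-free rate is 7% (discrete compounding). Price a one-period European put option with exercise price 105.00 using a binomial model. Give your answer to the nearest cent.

Risk-neutral probability p = (1 + 0.07 − 0.65)/(1.45 − 0.65) = 0.4200/0.8000 = 0.5250
Terminal stock prices: S_u = 159.5, S_d = 71.5
Terminal payoffs (K − S): max(-54.5, 0) = 0, max(33.5, 0) = 33.5
Node 0 (S = 110): V_0 = 1/1.07·[0.5250·0.0000 + 0.4750·33.5000] = 14.8715

14.87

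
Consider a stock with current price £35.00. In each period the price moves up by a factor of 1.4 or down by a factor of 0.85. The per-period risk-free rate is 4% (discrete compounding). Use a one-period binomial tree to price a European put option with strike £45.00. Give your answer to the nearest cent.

£9.60

Risk-neutral probability p = (1 + 0.04 − 0.85)/(1.4 − 0.85) = 0.1900/0.5500 = 0.3455
Terminal stock prices: S_u = 49, S_d = 29.75
Terminal payoffs (K − S): max(-4, 0) = 0, max(15.25, 0) = 15.25
Node 0 (S = 35): V_0 = 1/1.04·[0.3455·0.0000 + 0.6545·15.2500] = 9.5979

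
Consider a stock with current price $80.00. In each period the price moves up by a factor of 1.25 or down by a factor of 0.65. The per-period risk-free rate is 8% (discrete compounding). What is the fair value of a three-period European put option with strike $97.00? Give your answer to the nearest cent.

Risk-neutral probability p = (1 + 0.08 − 0.65)/(1.25 − 0.65) = 0.4300/0.6000 = 0.7167
Terminal stock prices: S_uuu = 156.2, S_uud = 81.25, S_udd = 42.25, S_ddd = 21.97
Terminal payoffs (K − S): max(-59.25, 0) = 0, max(15.75, 0) = 15.75, max(54.75, 0) = 54.75, max(75.03, 0) = 75.03
Node uu (S = 125): V_uu = 1/1.08·[0.7167·0.0000 + 0.2833·15.7500] = 4.1319
Node ud (S = 65): V_ud = 1/1.08·[0.7167·15.7500 + 0.2833·54.7500] = 24.8148
Node dd (S = 33.8): V_dd = 1/1.08·[0.7167·54.7500 + 0.2833·75.0300] = 56.0148
Node u (S = 100): V_u = 1/1.08·[0.7167·4.1319 + 0.2833·24.8148] = 9.2519
Node d (S = 52): V_d = 1/1.08·[0.7167·24.8148 + 0.2833·56.0148] = 31.1619
Node 0 (S = 80): V_0 = 1/1.08·[0.7167·9.2519 + 0.2833·31.1619] = 14.3146

$14.31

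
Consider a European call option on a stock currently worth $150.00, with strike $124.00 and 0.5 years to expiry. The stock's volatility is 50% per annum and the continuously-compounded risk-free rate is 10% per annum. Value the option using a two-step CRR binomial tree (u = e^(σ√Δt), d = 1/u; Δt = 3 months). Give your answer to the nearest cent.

CRR parameters: u = e^(σ√Δt) = e^(0.5·√0.25) = 1.2840, d = 1/u = 0.7788
Per-period rate: rΔt = 0.1·0.25 = 0.025, so R = e^0.025 = 1.0253
Risk-neutral probability p = (e^0.025 − 0.7788)/(1.2840 − 0.7788) = 0.2465/0.5052 = 0.4879
Terminal stock prices: S_uu = 247.3, S_ud = 150, S_dd = 90.98
Terminal payoffs (S − K): max(123.3, 0) = 123.3, max(26, 0) = 26, max(-33.02, 0) = 0
Node u (S = 192.6): V_u = e^(−0.025)·[0.4879·123.3082 + 0.5121·26.0000] = 71.6654
Node d (S = 116.8): V_d = e^(−0.025)·[0.4879·26.0000 + 0.5121·0.0000] = 12.3730
Node 0 (S = 150): V_0 = e^(−0.025)·[0.4879·71.6654 + 0.5121·12.3730] = 40.2837

$40.28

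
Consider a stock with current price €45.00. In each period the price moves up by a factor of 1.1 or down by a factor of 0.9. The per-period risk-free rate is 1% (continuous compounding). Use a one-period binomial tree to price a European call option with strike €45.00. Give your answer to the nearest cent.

€2.45

Risk-neutral probability p = (e^0.01 − 0.9)/(1.1 − 0.9) = 0.1101/0.2000 = 0.5503
Terminal stock prices: S_u = 49.5, S_d = 40.5
Terminal payoffs (S − K): max(4.5, 0) = 4.5, max(-4.5, 0) = 0
Node 0 (S = 45): V_0 = e^(−0.01)·[0.5503·4.5000 + 0.4497·0.0000] = 2.4515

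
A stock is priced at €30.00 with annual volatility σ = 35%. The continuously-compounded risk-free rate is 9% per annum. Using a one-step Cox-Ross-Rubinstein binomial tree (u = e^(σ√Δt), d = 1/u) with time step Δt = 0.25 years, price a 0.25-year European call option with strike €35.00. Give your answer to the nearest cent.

€0.38

CRR parameters: u = e^(σ√Δt) = e^(0.35·√0.25) = 1.1912, d = 1/u = 0.8395
Per-period rate: rΔt = 0.09·0.25 = 0.0225, so R = e^0.0225 = 1.0228
Risk-neutral probability p = (e^0.0225 − 0.8395)/(1.1912 − 0.8395) = 0.1833/0.3518 = 0.5210
Terminal stock prices: S_u = 35.74, S_d = 25.18
Terminal payoffs (S − K): max(0.7374, 0) = 0.7374, max(-9.816, 0) = 0
Node 0 (S = 30): V_0 = e^(−0.0225)·[0.5210·0.7374 + 0.4790·0.0000] = 0.3757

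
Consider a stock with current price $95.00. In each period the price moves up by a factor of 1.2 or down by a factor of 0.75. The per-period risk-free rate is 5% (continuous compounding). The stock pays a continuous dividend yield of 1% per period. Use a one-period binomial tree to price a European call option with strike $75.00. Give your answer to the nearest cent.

$23.97

Per-period risk-free factor R = e^0.05 = 1.0513; dividend-adjusted growth = e^(0.05−0.01) = 1.0408.
Risk-neutral probability p = (1.0408 − 0.75)/(1.2 − 0.75) = 0.2908/0.4500 = 0.6462
Terminal stock prices: S_u = 114, S_d = 71.25
Terminal payoffs (S − K): max(39, 0) = 39, max(-3.75, 0) = 0
Node 0 (S = 95): V_0 = e^(−0.05)·[0.6462·39.0000 + 0.3538·0.0000] = 23.9744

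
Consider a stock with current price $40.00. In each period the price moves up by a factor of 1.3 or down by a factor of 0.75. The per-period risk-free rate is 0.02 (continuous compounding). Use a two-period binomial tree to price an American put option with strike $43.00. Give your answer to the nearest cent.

$7.44

Risk-neutral probability p = (e^0.02 − 0.75)/(1.3 − 0.75) = 0.2702/0.5500 = 0.4913
Terminal stock prices: S_uu = 67.6, S_ud = 39, S_dd = 22.5
Terminal payoffs (K − S): max(-24.6, 0) = 0, max(4, 0) = 4, max(20.5, 0) = 20.5
Node u (S = 52): continuation = e^(−0.02)·[0.4913·0.0000 + 0.5087·4.0000] = 1.9946; exercise value = 0.0000 ≤ continuation, so V_u = 1.9946
Node d (S = 30): continuation = e^(−0.02)·[0.4913·4.0000 + 0.5087·20.5000] = 12.1485; exercise value = 13.0000 > continuation, so V_d = 13.0000 (exercise)
Node 0 (S = 40): continuation = e^(−0.02)·[0.4913·1.9946 + 0.5087·13.0000] = 7.4430; exercise value = 3.0000 ≤ continuation, so V_0 = 7.4430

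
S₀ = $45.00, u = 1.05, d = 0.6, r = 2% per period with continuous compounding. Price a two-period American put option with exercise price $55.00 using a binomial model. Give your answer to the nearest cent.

Risk-neutral probability p = (e^0.02 − 0.6)/(1.05 − 0.6) = 0.4202/0.4500 = 0.9338
Terminal stock prices: S_uu = 49.61, S_ud = 28.35, S_dd = 16.2
Terminal payoffs (K − S): max(5.387, 0) = 5.387, max(26.65, 0) = 26.65, max(38.8, 0) = 38.8
Node u (S = 47.25): continuation = e^(−0.02)·[0.9338·5.3875 + 0.0662·26.6500] = 6.6609; exercise value = 7.7500 > continuation, so V_u = 7.7500 (exercise)
Node d (S = 27): continuation = e^(−0.02)·[0.9338·26.6500 + 0.0662·38.8000] = 26.9109; exercise value = 28.0000 > continuation, so V_d = 28.0000 (exercise)
Node 0 (S = 45): continuation = e^(−0.02)·[0.9338·7.7500 + 0.0662·28.0000] = 8.9109; exercise value = 10.0000 > continuation, so V_0 = 10.0000 (exercise)

$10.00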